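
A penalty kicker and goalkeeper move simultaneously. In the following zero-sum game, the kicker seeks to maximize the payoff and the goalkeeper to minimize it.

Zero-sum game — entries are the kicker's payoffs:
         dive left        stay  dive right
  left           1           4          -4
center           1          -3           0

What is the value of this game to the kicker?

Column dive left is strictly dominated by dive right for the goalkeeper (it gives the kicker more in every row).
The remaining 2×2 game on (left, center) × (stay, dive right) has no saddle point. Let the kicker play left with probability p; indifference gives 4p − 3(1−p) = −4p, so p = 3/11.
Similarly the goalkeeper's optimal q on stay is 4/11, and the value is 4·(4/11) + (-4)·(7/11) = -12/11.

-12/11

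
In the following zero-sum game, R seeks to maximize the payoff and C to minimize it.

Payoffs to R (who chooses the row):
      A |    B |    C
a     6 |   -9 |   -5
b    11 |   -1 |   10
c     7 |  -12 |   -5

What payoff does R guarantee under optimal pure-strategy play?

-1

Row minima: -9, -1, -12 → R's maximin is -1.
Column maxima: 11, -1, 10 → C's minimax is -1.
They coincide at (b, B), so the value is -1.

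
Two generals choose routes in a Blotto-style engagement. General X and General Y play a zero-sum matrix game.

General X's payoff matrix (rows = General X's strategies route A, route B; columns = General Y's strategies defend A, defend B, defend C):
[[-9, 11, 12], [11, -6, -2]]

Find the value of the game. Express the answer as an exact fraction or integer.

Column defend C is strictly dominated by defend B for General Y (it gives General X more in every row).
The remaining 2×2 game on (route A, route B) × (defend A, defend B) has no saddle point. Let General X play route A with probability p; indifference gives −9p + 11(1−p) = 11p − 6(1−p), so p = 17/37.
Similarly General Y's optimal q on defend A is 17/37, and the value is -9·(17/37) + (11)·(20/37) = 67/37.

67/37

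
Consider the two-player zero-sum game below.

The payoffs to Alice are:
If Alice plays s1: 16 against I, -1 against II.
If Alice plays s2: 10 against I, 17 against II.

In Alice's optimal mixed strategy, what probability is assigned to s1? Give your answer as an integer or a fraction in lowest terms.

Row minima are -1 and 10, so Alice's maximin is 10; column maxima are 16 and 17, so Bob's minimax is 16. These differ, so the equilibrium is in mixed strategies.
Let Alice play s1 with probability p. Bob is indifferent when 16p + 10(1−p) = −p + 17(1−p), giving p = 7/24.

7/24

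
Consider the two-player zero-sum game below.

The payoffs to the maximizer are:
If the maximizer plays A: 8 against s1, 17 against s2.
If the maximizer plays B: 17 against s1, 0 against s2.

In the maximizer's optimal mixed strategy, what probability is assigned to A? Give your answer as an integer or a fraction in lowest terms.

Row minima are 8 and 0, so the maximizer's maximin is 8; column maxima are 17 and 17, so the minimizer's minimax is 17. These differ, so the equilibrium is in mixed strategies.
Let the maximizer play A with probability p. The minimizer is indifferent when 8p + 17(1−p) = 17p, giving p = 17/26.

17/26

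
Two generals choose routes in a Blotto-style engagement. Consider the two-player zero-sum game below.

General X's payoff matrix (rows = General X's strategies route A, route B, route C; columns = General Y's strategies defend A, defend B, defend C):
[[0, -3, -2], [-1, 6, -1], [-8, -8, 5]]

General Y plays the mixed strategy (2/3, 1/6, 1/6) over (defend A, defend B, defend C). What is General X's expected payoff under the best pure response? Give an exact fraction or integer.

1/6

route A: (0)·(2/3) + (-3)·(1/6) + (-2)·(1/6) = -5/6.
route B: (-1)·(2/3) + (6)·(1/6) + (-1)·(1/6) = 1/6.
route C: (-8)·(2/3) + (-8)·(1/6) + (5)·(1/6) = -35/6.
The best pure response is route B with expected payoff 1/6.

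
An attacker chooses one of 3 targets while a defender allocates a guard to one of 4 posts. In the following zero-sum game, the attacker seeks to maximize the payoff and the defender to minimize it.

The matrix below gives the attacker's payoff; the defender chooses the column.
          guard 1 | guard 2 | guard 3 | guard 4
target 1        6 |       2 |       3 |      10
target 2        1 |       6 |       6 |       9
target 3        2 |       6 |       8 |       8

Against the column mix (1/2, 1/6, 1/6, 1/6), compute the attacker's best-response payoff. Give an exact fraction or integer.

11/2

target 1: (6)·(1/2) + (2)·(1/6) + (3)·(1/6) + (10)·(1/6) = 11/2.
target 2: (1)·(1/2) + (6)·(1/6) + (6)·(1/6) + (9)·(1/6) = 4.
target 3: (2)·(1/2) + (6)·(1/6) + (8)·(1/6) + (8)·(1/6) = 14/3.
The best pure response is target 1 with expected payoff 11/2.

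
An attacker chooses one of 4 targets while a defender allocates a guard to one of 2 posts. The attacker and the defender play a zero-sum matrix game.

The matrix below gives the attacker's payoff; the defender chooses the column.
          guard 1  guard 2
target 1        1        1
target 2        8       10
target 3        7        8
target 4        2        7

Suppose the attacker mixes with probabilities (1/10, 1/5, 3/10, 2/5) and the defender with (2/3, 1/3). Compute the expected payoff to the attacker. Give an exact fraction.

11/2

Against (2/3, 1/3), each row's expected payoff is target 1: 1; target 2: 26/3; target 3: 22/3; target 4: 11/3.
Taking the (1/10, 1/5, 3/10, 2/5)-weighted average: (1/10)·(1) + (1/5)·(26/3) + (3/10)·(22/3) + (2/5)·(11/3) = 11/2.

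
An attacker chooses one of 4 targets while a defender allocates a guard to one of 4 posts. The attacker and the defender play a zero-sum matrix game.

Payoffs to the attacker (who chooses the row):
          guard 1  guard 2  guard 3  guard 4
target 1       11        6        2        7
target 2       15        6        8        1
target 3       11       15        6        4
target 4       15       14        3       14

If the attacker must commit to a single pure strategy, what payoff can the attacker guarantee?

4

The worst-case payoff for each row is target 1: 2, target 2: 1, target 3: 4, target 4: 3.
The best of these is 4.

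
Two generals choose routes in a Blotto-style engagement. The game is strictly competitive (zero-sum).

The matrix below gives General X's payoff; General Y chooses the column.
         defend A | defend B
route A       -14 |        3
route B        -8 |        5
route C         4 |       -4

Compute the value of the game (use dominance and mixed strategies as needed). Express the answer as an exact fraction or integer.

-4/7

Row route A is strictly dominated by row route B, so General X never plays it.
The remaining 2×2 game on (route B, route C) × (defend A, defend B) has no saddle point. Let General X play route B with probability p; indifference gives −8p + 4(1−p) = 5p − 4(1−p), so p = 8/21.
Similarly General Y's optimal q on defend A is 3/7, and the value is -8·(3/7) + (5)·(4/7) = -4/7.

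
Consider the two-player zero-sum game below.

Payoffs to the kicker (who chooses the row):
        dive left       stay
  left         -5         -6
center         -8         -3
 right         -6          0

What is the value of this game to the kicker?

Row center is strictly dominated by row right, so the kicker never plays it.
The remaining 2×2 game on (left, right) × (dive left, stay) has no saddle point. Let the kicker play left with probability p; indifference gives −5p − 6(1−p) = −6p, so p = 6/7.
Similarly the goalkeeper's optimal q on dive left is 6/7, and the value is -5·(6/7) + (-6)·(1/7) = -36/7.

-36/7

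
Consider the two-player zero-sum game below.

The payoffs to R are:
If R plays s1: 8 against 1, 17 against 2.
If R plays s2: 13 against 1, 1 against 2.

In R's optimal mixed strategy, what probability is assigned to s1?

4/7

Row minima are 8 and 1, so R's maximin is 8; column maxima are 13 and 17, so C's minimax is 13. These differ, so the equilibrium is in mixed strategies.
Let R play s1 with probability p. C is indifferent when 8p + 13(1−p) = 17p + (1−p), giving p = 4/7.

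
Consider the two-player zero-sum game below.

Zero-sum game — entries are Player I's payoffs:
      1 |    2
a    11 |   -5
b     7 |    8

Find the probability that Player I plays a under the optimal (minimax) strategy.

1/17

Row minima are -5 and 7, so Player I's maximin is 7; column maxima are 11 and 8, so Player II's minimax is 8. These differ, so the equilibrium is in mixed strategies.
Let Player I play a with probability p. Player II is indifferent when 11p + 7(1−p) = −5p + 8(1−p), giving p = 1/17.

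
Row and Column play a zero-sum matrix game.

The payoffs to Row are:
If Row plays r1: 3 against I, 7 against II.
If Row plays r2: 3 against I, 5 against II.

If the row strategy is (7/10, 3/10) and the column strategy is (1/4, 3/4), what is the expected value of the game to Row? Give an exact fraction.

111/20

Against (1/4, 3/4), each row's expected payoff is r1: 6; r2: 9/2.
Taking the (7/10, 3/10)-weighted average: (7/10)·(6) + (3/10)·(9/2) = 111/20.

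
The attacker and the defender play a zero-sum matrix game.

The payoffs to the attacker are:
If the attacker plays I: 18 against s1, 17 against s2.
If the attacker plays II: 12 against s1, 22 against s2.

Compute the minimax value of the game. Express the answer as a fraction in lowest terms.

192/11

Row minima are 17 and 12, so the attacker's maximin is 17; column maxima are 18 and 22, so the defender's minimax is 18. These differ, so the equilibrium is in mixed strategies.
Let the attacker play I with probability p. The defender is indifferent when 18p + 12(1−p) = 17p + 22(1−p), giving p = 10/11.
Let the defender play s1 with probability q. The attacker is indifferent when 18q + 17(1−q) = 12q + 22(1−q), giving q = 5/11.
The value is 18·(5/11) + (17)·(6/11) = 192/11.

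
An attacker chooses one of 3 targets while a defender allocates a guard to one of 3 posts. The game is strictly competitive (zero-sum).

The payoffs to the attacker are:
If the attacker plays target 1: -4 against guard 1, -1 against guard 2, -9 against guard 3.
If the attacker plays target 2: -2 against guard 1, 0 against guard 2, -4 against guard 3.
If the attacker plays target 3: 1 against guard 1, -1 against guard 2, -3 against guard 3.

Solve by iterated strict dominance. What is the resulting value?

Row target 1 is strictly dominated by row target 2 (-2>-4, 0>-1, -4>-9); eliminate target 1.
Column guard 1 is strictly dominated by guard 3 for the defender (-4<-2, -3<1); eliminate guard 1.
Column guard 2 is strictly dominated by guard 3 for the defender (-4<0, -3<-1); eliminate guard 2.
Row target 2 is strictly dominated by row target 3 (-3>-4); eliminate target 2.
Only (target 3, guard 3) remains, with payoff -3.

-3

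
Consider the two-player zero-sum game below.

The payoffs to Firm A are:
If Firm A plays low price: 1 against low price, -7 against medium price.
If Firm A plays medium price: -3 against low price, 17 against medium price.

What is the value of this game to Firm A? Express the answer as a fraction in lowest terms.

-1/7

Row minima are -7 and -3, so Firm A's maximin is -3; column maxima are 1 and 17, so Firm B's minimax is 1. These differ, so the equilibrium is in mixed strategies.
Let Firm A play low price with probability p. Firm B is indifferent when p − 3(1−p) = −7p + 17(1−p), giving p = 5/7.
Let Firm B play low price with probability q. Firm A is indifferent when q − 7(1−q) = −3q + 17(1−q), giving q = 6/7.
The value is 1·(6/7) + (-7)·(1/7) = -1/7.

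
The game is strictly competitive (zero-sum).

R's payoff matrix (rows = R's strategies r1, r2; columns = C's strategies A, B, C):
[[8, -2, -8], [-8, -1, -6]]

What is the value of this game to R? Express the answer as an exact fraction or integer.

Column B is strictly dominated by C for C (it gives R more in every row).
The remaining 2×2 game on (r1, r2) × (A, C) has no saddle point. Let R play r1 with probability p; indifference gives 8p − 8(1−p) = −8p − 6(1−p), so p = 1/9.
Similarly C's optimal q on A is 1/9, and the value is 8·(1/9) + (-8)·(8/9) = -56/9.

-56/9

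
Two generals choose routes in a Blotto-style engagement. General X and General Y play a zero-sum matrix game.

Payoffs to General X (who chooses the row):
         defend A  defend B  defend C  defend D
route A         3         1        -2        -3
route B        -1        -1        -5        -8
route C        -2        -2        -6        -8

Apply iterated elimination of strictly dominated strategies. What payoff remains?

Column defend C is strictly dominated by defend D for General Y (-3<-2, -8<-5, -8<-6); eliminate defend C.
Column defend A is strictly dominated by defend D for General Y (-3<3, -8<-1, -8<-2); eliminate defend A.
Column defend B is strictly dominated by defend D for General Y (-3<1, -8<-1, -8<-2); eliminate defend B.
Row route B is strictly dominated by row route A (-3>-8); eliminate route B.
Row route C is strictly dominated by row route A (-3>-8); eliminate route C.
Only (route A, defend D) remains, with payoff -3.

-3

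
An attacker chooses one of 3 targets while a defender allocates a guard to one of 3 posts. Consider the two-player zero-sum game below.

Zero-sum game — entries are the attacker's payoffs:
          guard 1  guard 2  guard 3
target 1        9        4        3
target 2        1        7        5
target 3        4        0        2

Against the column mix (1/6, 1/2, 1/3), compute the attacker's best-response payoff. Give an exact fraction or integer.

target 1: (9)·(1/6) + (4)·(1/2) + (3)·(1/3) = 9/2.
target 2: (1)·(1/6) + (7)·(1/2) + (5)·(1/3) = 16/3.
target 3: (4)·(1/6) + (0)·(1/2) + (2)·(1/3) = 4/3.
The best pure response is target 2 with expected payoff 16/3.

16/3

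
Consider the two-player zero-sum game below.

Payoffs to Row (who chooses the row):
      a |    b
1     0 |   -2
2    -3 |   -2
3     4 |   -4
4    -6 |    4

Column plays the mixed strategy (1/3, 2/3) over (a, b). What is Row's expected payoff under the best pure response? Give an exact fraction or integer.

1: (0)·(1/3) + (-2)·(2/3) = -4/3.
2: (-3)·(1/3) + (-2)·(2/3) = -7/3.
3: (4)·(1/3) + (-4)·(2/3) = -4/3.
4: (-6)·(1/3) + (4)·(2/3) = 2/3.
The best pure response is 4 with expected payoff 2/3.

2/3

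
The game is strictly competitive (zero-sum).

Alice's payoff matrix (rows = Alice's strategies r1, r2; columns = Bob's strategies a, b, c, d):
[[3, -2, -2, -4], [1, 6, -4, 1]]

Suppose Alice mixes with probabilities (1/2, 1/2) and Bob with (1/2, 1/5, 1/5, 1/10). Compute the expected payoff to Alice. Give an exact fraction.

13/20

Against (1/2, 1/5, 1/5, 1/10), each row's expected payoff is r1: 3/10; r2: 1.
Taking the (1/2, 1/2)-weighted average: (1/2)·(3/10) + (1/2)·(1) = 13/20.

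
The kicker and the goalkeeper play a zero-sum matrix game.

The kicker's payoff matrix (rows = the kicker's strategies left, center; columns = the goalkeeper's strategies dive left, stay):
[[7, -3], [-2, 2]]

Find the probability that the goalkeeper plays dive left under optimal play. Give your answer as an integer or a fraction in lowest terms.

5/14

Row minima are -3 and -2, so the kicker's maximin is -2; column maxima are 7 and 2, so the goalkeeper's minimax is 2. These differ, so the equilibrium is in mixed strategies.
Let the goalkeeper play dive left with probability q. The kicker is indifferent when 7q − 3(1−q) = −2q + 2(1−q), giving q = 5/14.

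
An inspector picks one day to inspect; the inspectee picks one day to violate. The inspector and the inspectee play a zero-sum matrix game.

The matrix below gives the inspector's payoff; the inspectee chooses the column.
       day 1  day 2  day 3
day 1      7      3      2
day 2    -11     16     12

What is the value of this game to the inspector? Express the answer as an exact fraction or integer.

Column day 2 is strictly dominated by day 3 for the inspectee (it gives the inspector more in every row).
The remaining 2×2 game on (day 1, day 2) × (day 1, day 3) has no saddle point. Let the inspector play day 1 with probability p; indifference gives 7p − 11(1−p) = 2p + 12(1−p), so p = 23/28.
Similarly the inspectee's optimal q on day 1 is 5/14, and the value is 7·(5/14) + (2)·(9/14) = 53/14.

53/14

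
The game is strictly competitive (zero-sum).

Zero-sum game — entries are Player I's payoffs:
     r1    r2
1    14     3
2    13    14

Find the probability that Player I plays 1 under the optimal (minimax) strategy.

1/12

Row minima are 3 and 13, so Player I's maximin is 13; column maxima are 14 and 14, so Player II's minimax is 14. These differ, so the equilibrium is in mixed strategies.
Let Player I play 1 with probability p. Player II is indifferent when 14p + 13(1−p) = 3p + 14(1−p), giving p = 1/12.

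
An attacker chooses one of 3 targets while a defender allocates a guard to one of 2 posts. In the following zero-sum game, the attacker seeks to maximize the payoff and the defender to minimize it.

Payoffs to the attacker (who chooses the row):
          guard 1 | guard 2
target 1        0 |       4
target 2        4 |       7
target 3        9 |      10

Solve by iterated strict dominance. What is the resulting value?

9

Column guard 2 is strictly dominated by guard 1 for the defender (0<4, 4<7, 9<10); eliminate guard 2.
Row target 2 is strictly dominated by row target 3 (9>4); eliminate target 2.
Row target 1 is strictly dominated by row target 3 (9>0); eliminate target 1.
Only (target 3, guard 1) remains, with payoff 9.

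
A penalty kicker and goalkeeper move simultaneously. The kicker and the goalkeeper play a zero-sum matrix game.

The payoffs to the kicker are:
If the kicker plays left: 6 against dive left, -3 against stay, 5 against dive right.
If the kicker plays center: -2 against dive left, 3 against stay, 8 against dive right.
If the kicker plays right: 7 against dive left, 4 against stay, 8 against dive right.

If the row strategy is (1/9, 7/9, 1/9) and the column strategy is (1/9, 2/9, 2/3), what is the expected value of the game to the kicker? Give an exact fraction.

Against (1/9, 2/9, 2/3), each row's expected payoff is left: 10/3; center: 52/9; right: 7.
Taking the (1/9, 7/9, 1/9)-weighted average: (1/9)·(10/3) + (7/9)·(52/9) + (1/9)·(7) = 457/81.

457/81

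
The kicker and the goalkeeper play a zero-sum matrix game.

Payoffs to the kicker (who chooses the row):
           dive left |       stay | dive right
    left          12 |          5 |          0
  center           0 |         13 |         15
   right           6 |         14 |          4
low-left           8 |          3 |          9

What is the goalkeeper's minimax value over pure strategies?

12

The worst case (largest entry) in each column is dive left: 12, stay: 14, dive right: 15.
The best (smallest) of these is 12.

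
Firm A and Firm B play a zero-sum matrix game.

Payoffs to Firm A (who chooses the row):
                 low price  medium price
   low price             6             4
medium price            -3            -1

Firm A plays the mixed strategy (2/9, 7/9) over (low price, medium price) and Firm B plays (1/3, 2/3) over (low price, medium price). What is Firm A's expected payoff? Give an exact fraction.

-7/27

Against (1/3, 2/3), each row's expected payoff is low price: 14/3; medium price: -5/3.
Taking the (2/9, 7/9)-weighted average: (2/9)·(14/3) + (7/9)·(-5/3) = -7/27.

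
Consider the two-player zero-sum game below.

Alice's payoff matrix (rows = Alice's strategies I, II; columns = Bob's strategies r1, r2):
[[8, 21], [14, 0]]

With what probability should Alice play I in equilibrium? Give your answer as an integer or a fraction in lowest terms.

Row minima are 8 and 0, so Alice's maximin is 8; column maxima are 14 and 21, so Bob's minimax is 14. These differ, so the equilibrium is in mixed strategies.
Let Alice play I with probability p. Bob is indifferent when 8p + 14(1−p) = 21p, giving p = 14/27.

14/27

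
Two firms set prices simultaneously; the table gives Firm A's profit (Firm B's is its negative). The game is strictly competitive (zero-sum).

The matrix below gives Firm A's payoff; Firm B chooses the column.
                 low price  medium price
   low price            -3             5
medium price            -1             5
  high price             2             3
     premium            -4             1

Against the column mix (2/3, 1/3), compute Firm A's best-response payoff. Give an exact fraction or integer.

7/3

low price: (-3)·(2/3) + (5)·(1/3) = -1/3.
medium price: (-1)·(2/3) + (5)·(1/3) = 1.
high price: (2)·(2/3) + (3)·(1/3) = 7/3.
premium: (-4)·(2/3) + (1)·(1/3) = -7/3.
The best pure response is high price with expected payoff 7/3.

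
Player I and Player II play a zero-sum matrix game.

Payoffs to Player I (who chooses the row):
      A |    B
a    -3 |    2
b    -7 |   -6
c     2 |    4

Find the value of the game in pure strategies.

2

Row minima: -3, -7, 2 → Player I's maximin is 2.
Column maxima: 2, 4 → Player II's minimax is 2.
They coincide at (c, A), so the value is 2.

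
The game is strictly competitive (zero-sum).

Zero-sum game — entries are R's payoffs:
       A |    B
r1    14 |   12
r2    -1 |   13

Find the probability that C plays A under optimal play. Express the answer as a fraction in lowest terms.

1/16

Row minima are 12 and -1, so R's maximin is 12; column maxima are 14 and 13, so C's minimax is 13. These differ, so the equilibrium is in mixed strategies.
Let C play A with probability q. R is indifferent when 14q + 12(1−q) = −q + 13(1−q), giving q = 1/16.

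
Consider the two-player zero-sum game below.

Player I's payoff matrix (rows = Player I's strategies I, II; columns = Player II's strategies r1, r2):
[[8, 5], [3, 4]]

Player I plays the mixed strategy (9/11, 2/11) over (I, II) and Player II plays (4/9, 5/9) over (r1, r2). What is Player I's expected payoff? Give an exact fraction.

577/99

Against (4/9, 5/9), each row's expected payoff is I: 19/3; II: 32/9.
Taking the (9/11, 2/11)-weighted average: (9/11)·(19/3) + (2/11)·(32/9) = 577/99.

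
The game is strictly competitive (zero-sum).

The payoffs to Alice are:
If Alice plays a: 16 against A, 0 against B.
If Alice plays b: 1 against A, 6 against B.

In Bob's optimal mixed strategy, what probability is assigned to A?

2/7

Row minima are 0 and 1, so Alice's maximin is 1; column maxima are 16 and 6, so Bob's minimax is 6. These differ, so the equilibrium is in mixed strategies.
Let Bob play A with probability q. Alice is indifferent when 16q = q + 6(1−q), giving q = 2/7.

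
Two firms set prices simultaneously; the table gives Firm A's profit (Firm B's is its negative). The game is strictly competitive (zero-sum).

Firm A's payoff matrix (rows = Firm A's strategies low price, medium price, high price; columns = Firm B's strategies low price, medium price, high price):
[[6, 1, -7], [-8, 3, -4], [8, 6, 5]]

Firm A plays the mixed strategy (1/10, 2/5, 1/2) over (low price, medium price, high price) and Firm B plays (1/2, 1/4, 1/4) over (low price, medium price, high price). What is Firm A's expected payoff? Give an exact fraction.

73/40

Against (1/2, 1/4, 1/4), each row's expected payoff is low price: 3/2; medium price: -17/4; high price: 27/4.
Taking the (1/10, 2/5, 1/2)-weighted average: (1/10)·(3/2) + (2/5)·(-17/4) + (1/2)·(27/4) = 73/40.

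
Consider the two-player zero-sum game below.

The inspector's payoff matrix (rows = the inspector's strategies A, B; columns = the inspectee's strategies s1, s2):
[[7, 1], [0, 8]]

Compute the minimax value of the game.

Row minima are 1 and 0, so the inspector's maximin is 1; column maxima are 7 and 8, so the inspectee's minimax is 7. These differ, so the equilibrium is in mixed strategies.
Let the inspector play A with probability p. The inspectee is indifferent when 7p = p + 8(1−p), giving p = 4/7.
Let the inspectee play s1 with probability q. The inspector is indifferent when 7q + (1−q) = 8(1−q), giving q = 1/2.
The value is 7·(1/2) + (1)·(1/2) = 4.

4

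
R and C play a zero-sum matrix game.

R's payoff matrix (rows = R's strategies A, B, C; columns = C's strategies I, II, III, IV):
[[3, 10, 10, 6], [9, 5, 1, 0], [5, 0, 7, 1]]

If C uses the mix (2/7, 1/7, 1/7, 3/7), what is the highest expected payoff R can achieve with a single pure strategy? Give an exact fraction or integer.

44/7

A: (3)·(2/7) + (10)·(1/7) + (10)·(1/7) + (6)·(3/7) = 44/7.
B: (9)·(2/7) + (5)·(1/7) + (1)·(1/7) + (0)·(3/7) = 24/7.
C: (5)·(2/7) + (0)·(1/7) + (7)·(1/7) + (1)·(3/7) = 20/7.
The best pure response is A with expected payoff 44/7.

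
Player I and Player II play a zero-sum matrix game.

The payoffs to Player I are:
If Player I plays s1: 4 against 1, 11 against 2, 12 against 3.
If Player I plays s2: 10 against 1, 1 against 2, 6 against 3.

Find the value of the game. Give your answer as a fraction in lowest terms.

Column 3 is strictly dominated by 2 for Player II (it gives Player I more in every row).
The remaining 2×2 game on (s1, s2) × (1, 2) has no saddle point. Let Player I play s1 with probability p; indifference gives 4p + 10(1−p) = 11p + (1−p), so p = 9/16.
Similarly Player II's optimal q on 1 is 5/8, and the value is 4·(5/8) + (11)·(3/8) = 53/8.

53/8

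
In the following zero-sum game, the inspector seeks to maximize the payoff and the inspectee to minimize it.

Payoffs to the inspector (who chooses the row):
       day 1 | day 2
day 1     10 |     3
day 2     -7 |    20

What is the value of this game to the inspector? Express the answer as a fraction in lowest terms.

13/2

Row minima are 3 and -7, so the inspector's maximin is 3; column maxima are 10 and 20, so the inspectee's minimax is 10. These differ, so the equilibrium is in mixed strategies.
Let the inspector play day 1 with probability p. The inspectee is indifferent when 10p − 7(1−p) = 3p + 20(1−p), giving p = 27/34.
Let the inspectee play day 1 with probability q. The inspector is indifferent when 10q + 3(1−q) = −7q + 20(1−q), giving q = 1/2.
The value is 10·(1/2) + (3)·(1/2) = 13/2.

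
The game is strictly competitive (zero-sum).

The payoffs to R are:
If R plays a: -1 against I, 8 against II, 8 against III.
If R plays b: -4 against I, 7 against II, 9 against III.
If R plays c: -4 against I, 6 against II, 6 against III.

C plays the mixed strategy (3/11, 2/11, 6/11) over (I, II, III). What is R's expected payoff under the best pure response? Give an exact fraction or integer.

a: (-1)·(3/11) + (8)·(2/11) + (8)·(6/11) = 61/11.
b: (-4)·(3/11) + (7)·(2/11) + (9)·(6/11) = 56/11.
c: (-4)·(3/11) + (6)·(2/11) + (6)·(6/11) = 36/11.
The best pure response is a with expected payoff 61/11.

61/11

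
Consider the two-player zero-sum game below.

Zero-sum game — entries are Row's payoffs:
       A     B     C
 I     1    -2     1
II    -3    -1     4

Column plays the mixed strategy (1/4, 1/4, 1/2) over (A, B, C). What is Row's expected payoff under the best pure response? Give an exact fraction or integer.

1

I: (1)·(1/4) + (-2)·(1/4) + (1)·(1/2) = 1/4.
II: (-3)·(1/4) + (-1)·(1/4) + (4)·(1/2) = 1.
The best pure response is II with expected payoff 1.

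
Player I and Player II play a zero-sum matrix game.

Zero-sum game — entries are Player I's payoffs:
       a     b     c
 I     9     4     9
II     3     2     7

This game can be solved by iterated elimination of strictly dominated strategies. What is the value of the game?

4

Column a is strictly dominated by b for Player II (4<9, 2<3); eliminate a.
Row II is strictly dominated by row I (4>2, 9>7); eliminate II.
Column c is strictly dominated by b for Player II (4<9); eliminate c.
Only (I, b) remains, with payoff 4.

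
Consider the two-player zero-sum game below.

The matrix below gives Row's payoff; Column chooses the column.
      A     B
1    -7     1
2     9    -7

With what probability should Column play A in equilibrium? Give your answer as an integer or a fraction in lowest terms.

Row minima are -7 and -7, so Row's maximin is -7; column maxima are 9 and 1, so Column's minimax is 1. These differ, so the equilibrium is in mixed strategies.
Let Column play A with probability q. Row is indifferent when −7q + (1−q) = 9q − 7(1−q), giving q = 1/3.

1/3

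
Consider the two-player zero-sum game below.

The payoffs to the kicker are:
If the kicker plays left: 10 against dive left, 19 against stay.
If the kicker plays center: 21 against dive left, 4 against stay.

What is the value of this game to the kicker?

Row minima are 10 and 4, so the kicker's maximin is 10; column maxima are 21 and 19, so the goalkeeper's minimax is 19. These differ, so the equilibrium is in mixed strategies.
Let the kicker play left with probability p. The goalkeeper is indifferent when 10p + 21(1−p) = 19p + 4(1−p), giving p = 17/26.
Let the goalkeeper play dive left with probability q. The kicker is indifferent when 10q + 19(1−q) = 21q + 4(1−q), giving q = 15/26.
The value is 10·(15/26) + (19)·(11/26) = 359/26.

359/26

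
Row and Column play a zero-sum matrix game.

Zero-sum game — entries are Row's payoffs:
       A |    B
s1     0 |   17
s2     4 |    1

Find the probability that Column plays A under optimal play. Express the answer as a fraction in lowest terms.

4/5

Row minima are 0 and 1, so Row's maximin is 1; column maxima are 4 and 17, so Column's minimax is 4. These differ, so the equilibrium is in mixed strategies.
Let Column play A with probability q. Row is indifferent when 17(1−q) = 4q + (1−q), giving q = 4/5.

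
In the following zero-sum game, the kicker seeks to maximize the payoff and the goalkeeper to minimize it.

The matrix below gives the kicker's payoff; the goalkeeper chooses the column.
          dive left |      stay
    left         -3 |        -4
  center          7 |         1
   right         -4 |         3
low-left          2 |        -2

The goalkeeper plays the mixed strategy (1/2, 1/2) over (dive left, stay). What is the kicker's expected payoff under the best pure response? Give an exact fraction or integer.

4

left: (-3)·(1/2) + (-4)·(1/2) = -7/2.
center: (7)·(1/2) + (1)·(1/2) = 4.
right: (-4)·(1/2) + (3)·(1/2) = -1/2.
low-left: (2)·(1/2) + (-2)·(1/2) = 0.
The best pure response is center with expected payoff 4.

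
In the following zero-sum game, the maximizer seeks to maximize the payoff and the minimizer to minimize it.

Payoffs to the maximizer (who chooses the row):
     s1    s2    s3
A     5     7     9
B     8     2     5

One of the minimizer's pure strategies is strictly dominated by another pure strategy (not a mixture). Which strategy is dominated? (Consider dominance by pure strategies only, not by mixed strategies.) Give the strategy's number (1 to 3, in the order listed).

3

The minimizer prefers columns that give the maximizer less. Compare s3 with s2: 7 < 9, 2 < 5.
So s2 strictly dominates s3 for the minimizer; s3 is strictly dominated.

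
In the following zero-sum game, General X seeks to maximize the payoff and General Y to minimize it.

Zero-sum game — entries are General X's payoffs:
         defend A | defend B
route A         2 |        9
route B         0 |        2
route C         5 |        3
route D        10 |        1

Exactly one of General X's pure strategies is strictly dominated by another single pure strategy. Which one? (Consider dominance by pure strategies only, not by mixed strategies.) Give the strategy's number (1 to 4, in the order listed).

Compare route B with route A: 2 > 0, 9 > 2.
So route A strictly dominates route B for General X; route B is strictly dominated.

2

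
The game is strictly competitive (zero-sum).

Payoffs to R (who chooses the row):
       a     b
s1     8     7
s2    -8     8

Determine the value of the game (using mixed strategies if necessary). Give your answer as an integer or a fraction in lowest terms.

Row minima are 7 and -8, so R's maximin is 7; column maxima are 8 and 8, so C's minimax is 8. These differ, so the equilibrium is in mixed strategies.
Let R play s1 with probability p. C is indifferent when 8p − 8(1−p) = 7p + 8(1−p), giving p = 16/17.
Let C play a with probability q. R is indifferent when 8q + 7(1−q) = −8q + 8(1−q), giving q = 1/17.
The value is 8·(1/17) + (7)·(16/17) = 120/17.

120/17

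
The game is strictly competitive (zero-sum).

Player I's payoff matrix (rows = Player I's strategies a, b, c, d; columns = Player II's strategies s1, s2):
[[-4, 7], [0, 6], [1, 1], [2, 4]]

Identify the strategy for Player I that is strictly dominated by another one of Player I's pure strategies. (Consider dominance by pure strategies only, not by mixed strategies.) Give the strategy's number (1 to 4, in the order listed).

Compare c with d: 2 > 1, 4 > 1.
So d strictly dominates c for Player I; c is strictly dominated.

3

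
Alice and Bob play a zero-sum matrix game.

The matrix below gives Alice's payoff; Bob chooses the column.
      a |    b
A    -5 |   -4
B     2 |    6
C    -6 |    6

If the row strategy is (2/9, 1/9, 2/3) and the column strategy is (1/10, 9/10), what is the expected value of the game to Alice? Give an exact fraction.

131/45

Against (1/10, 9/10), each row's expected payoff is A: -41/10; B: 28/5; C: 24/5.
Taking the (2/9, 1/9, 2/3)-weighted average: (2/9)·(-41/10) + (1/9)·(28/5) + (2/3)·(24/5) = 131/45.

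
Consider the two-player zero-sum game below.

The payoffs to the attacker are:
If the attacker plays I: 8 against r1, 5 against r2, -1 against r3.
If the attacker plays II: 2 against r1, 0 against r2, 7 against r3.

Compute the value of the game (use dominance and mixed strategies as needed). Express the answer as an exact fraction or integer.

Column r1 is strictly dominated by r2 for the defender (it gives the attacker more in every row).
The remaining 2×2 game on (I, II) × (r2, r3) has no saddle point. Let the attacker play I with probability p; indifference gives 5p = −p + 7(1−p), so p = 7/13.
Similarly the defender's optimal q on r2 is 8/13, and the value is 5·(8/13) + (-1)·(5/13) = 35/13.

35/13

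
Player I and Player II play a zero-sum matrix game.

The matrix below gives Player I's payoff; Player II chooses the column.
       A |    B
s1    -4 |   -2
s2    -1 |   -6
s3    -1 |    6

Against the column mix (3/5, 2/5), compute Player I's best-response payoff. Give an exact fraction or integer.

s1: (-4)·(3/5) + (-2)·(2/5) = -16/5.
s2: (-1)·(3/5) + (-6)·(2/5) = -3.
s3: (-1)·(3/5) + (6)·(2/5) = 9/5.
The best pure response is s3 with expected payoff 9/5.

9/5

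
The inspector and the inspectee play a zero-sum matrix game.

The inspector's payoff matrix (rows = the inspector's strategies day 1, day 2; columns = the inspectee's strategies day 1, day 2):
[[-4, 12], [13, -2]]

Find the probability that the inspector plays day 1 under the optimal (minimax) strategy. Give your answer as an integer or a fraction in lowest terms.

15/31

Row minima are -4 and -2, so the inspector's maximin is -2; column maxima are 13 and 12, so the inspectee's minimax is 12. These differ, so the equilibrium is in mixed strategies.
Let the inspector play day 1 with probability p. The inspectee is indifferent when −4p + 13(1−p) = 12p − 2(1−p), giving p = 15/31.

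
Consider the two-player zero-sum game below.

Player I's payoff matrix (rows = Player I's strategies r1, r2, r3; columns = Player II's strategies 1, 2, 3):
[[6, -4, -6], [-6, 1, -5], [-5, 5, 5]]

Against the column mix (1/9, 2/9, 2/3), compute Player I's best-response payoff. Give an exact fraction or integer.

r1: (6)·(1/9) + (-4)·(2/9) + (-6)·(2/3) = -38/9.
r2: (-6)·(1/9) + (1)·(2/9) + (-5)·(2/3) = -34/9.
r3: (-5)·(1/9) + (5)·(2/9) + (5)·(2/3) = 35/9.
The best pure response is r3 with expected payoff 35/9.

35/9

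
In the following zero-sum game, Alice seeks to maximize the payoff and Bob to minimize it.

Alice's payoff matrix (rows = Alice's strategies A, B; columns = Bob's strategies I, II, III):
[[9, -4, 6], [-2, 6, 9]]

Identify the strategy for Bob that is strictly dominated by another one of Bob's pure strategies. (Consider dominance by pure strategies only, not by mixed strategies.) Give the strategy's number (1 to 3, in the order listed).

Bob prefers columns that give Alice less. Compare III with II: -4 < 6, 6 < 9.
So II strictly dominates III for Bob; III is strictly dominated.

3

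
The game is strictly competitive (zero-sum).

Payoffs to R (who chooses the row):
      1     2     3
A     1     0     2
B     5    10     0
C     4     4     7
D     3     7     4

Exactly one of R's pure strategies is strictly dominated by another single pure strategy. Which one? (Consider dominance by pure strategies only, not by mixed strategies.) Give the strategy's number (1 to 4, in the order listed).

1

Compare A with C: 4 > 1, 4 > 0, 7 > 2.
So C strictly dominates A for R; A is strictly dominated.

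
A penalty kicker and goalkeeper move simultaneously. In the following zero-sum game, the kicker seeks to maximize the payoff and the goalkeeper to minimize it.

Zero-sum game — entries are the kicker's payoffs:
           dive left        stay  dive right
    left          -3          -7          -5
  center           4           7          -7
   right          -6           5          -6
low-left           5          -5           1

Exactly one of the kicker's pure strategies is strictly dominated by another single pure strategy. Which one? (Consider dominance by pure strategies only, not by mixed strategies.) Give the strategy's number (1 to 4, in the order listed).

1

Compare left with low-left: 5 > -3, -5 > -7, 1 > -5.
So low-left strictly dominates left for the kicker; left is strictly dominated.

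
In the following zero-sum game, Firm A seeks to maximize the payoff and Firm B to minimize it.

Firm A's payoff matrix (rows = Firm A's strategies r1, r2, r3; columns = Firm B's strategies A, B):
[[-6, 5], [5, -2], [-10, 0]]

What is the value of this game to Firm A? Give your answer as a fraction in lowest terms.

Row r3 is strictly dominated by row r1, so Firm A never plays it.
The remaining 2×2 game on (r1, r2) × (A, B) has no saddle point. Let Firm A play r1 with probability p; indifference gives −6p + 5(1−p) = 5p − 2(1−p), so p = 7/18.
Similarly Firm B's optimal q on A is 7/18, and the value is -6·(7/18) + (5)·(11/18) = 13/18.

13/18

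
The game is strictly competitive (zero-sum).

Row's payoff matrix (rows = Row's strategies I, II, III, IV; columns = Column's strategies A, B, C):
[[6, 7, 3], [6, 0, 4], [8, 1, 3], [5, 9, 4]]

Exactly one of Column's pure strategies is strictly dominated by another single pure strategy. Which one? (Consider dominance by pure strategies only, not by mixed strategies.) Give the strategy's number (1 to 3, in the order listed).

Column prefers columns that give Row less. Compare A with C: 3 < 6, 4 < 6, 3 < 8, 4 < 5.
So C strictly dominates A for Column; A is strictly dominated.

1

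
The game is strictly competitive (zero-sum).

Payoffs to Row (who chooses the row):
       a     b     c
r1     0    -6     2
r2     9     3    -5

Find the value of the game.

-3/2

Column a is strictly dominated by b for Column (it gives Row more in every row).
The remaining 2×2 game on (r1, r2) × (b, c) has no saddle point. Let Row play r1 with probability p; indifference gives −6p + 3(1−p) = 2p − 5(1−p), so p = 1/2.
Similarly Column's optimal q on b is 7/16, and the value is -6·(7/16) + (2)·(9/16) = -3/2.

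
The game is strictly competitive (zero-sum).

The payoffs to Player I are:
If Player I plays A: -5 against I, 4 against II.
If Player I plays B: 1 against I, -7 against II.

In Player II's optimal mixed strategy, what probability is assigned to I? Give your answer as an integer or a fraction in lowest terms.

11/17

Row minima are -5 and -7, so Player I's maximin is -5; column maxima are 1 and 4, so Player II's minimax is 1. These differ, so the equilibrium is in mixed strategies.
Let Player II play I with probability q. Player I is indifferent when −5q + 4(1−q) = q − 7(1−q), giving q = 11/17.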